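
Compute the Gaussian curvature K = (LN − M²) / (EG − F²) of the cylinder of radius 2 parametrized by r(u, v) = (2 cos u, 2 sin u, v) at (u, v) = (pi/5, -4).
K = 0

Coefficients of the first fundamental form: E = 4, F = 0, G = 1.
Coefficients of the second fundamental form: L = -2, M = 0, N = 0.
Assemble K = (LN − M²)/(EG − F²) = 0. At (u, v) = (pi/5, -4): K = 0.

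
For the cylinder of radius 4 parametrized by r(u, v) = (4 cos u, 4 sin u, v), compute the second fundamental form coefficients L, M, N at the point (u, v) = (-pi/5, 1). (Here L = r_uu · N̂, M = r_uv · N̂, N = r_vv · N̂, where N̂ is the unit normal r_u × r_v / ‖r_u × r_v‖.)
L = -4;  M = 0;  N = 0

Compute the unit normal N̂(u, v) = (cos(u), sin(u), 0), and the second partials r_uu, r_uv, r_vv. Take dot products:
  L(u, v) = r_uu · N̂ = -4,
  M(u, v) = r_uv · N̂ = 0,
  N(u, v) = r_vv · N̂ = 0.
Evaluating at (u, v) = (-pi/5, 1):
  L = -4, M = 0, N = 0.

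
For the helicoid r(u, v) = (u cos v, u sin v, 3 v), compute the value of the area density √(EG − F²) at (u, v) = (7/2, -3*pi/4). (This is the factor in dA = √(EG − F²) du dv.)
√(EG − F²)|_{(7/2, -3*pi/4)} = sqrt(85)/2

E = 1, F = 0, G = u^2 + 9, so EG − F² = u^2 + 9. Taking the positive square root: √(EG − F²) = sqrt(u^2 + 9). At (u, v) = (7/2, -3*pi/4): sqrt(85)/2.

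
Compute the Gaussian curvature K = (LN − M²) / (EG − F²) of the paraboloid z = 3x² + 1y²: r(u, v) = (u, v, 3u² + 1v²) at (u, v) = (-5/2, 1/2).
K = 12/51529

Coefficients of the first fundamental form: E = 36*u^2 + 1, F = 12*u*v, G = 4*v^2 + 1.
Coefficients of the second fundamental form: L = 6/sqrt(36*u^2 + 4*v^2 + 1), M = 0, N = 2/sqrt(36*u^2 + 4*v^2 + 1).
Assemble K = (LN − M²)/(EG − F²) = 12/(1296*u^4 + 288*u^2*v^2 + 72*u^2 + 16*v^4 + 8*v^2 + 1). At (u, v) = (-5/2, 1/2): K = 12/51529.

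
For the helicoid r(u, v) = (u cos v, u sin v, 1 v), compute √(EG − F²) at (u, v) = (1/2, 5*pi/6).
√(EG − F²)|_{(1/2, 5*pi/6)} = sqrt(5)/2

E = 1, F = 0, G = u^2 + 1; EG − F² = u^2 + 1; √(EG − F²) = sqrt(u^2 + 1). At the given point: sqrt(5)/2.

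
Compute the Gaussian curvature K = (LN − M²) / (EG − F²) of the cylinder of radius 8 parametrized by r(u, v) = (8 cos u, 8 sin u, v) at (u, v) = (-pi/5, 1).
K = 0

Coefficients of the first fundamental form: E = 64, F = 0, G = 1.
Coefficients of the second fundamental form: L = -8, M = 0, N = 0.
Assemble K = (LN − M²)/(EG − F²) = 0. At (u, v) = (-pi/5, 1): K = 0.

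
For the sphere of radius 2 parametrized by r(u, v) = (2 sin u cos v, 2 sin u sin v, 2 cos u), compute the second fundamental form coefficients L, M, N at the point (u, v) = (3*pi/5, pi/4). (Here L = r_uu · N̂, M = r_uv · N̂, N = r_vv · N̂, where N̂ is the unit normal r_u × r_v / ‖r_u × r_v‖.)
L = -2;  M = 0;  N = -5/4 - sqrt(5)/4

Compute the unit normal N̂(u, v) = (sin(u)^2*cos(v)/Abs(sin(u)), sin(u)^2*sin(v)/Abs(sin(u)), sin(2*u)/(2*Abs(sin(u)))), and the second partials r_uu, r_uv, r_vv. Take dot products:
  L(u, v) = r_uu · N̂ = -2*sin(u)/Abs(sin(u)),
  M(u, v) = r_uv · N̂ = 0,
  N(u, v) = r_vv · N̂ = -2*sin(u)^3/Abs(sin(u)).
Evaluating at (u, v) = (3*pi/5, pi/4):
  L = -2, M = 0, N = -5/4 - sqrt(5)/4.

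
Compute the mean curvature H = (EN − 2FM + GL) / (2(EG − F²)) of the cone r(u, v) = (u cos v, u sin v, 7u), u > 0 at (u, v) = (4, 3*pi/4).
H = 7*sqrt(2)/80

With E = 50, F = 0, G = u^2, L = 0, M = 0, N = 7*sqrt(2)*u^2/(10*Abs(u)), assemble
  H = (EN − 2FM + GL) / (2(EG − F²)) = 7*sqrt(2)/(20*Abs(u)).
At (u, v) = (4, 3*pi/4): H = 7*sqrt(2)/80.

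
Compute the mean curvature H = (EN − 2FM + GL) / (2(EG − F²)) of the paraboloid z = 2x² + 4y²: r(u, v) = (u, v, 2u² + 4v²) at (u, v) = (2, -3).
H = 1414*sqrt(641)/410881

With E = 16*u^2 + 1, F = 32*u*v, G = 64*v^2 + 1, L = 4/sqrt(16*u^2 + 64*v^2 + 1), M = 0, N = 8/sqrt(16*u^2 + 64*v^2 + 1), assemble
  H = (EN − 2FM + GL) / (2(EG − F²)) = 2*(32*u^2 + 64*v^2 + 3)/(16*u^2 + 64*v^2 + 1)^(3/2).
At (u, v) = (2, -3): H = 1414*sqrt(641)/410881.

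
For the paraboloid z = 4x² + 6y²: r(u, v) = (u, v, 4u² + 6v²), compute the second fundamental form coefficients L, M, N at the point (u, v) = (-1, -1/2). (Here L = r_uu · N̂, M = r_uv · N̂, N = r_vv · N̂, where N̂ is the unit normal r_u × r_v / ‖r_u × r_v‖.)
L = 8*sqrt(101)/101;  M = 0;  N = 12*sqrt(101)/101

Compute the unit normal N̂(u, v) = (-8*u/sqrt(64*u^2 + 144*v^2 + 1), -12*v/sqrt(64*u^2 + 144*v^2 + 1), 1/sqrt(64*u^2 + 144*v^2 + 1)), and the second partials r_uu, r_uv, r_vv. Take dot products:
  L(u, v) = r_uu · N̂ = 8/sqrt(64*u^2 + 144*v^2 + 1),
  M(u, v) = r_uv · N̂ = 0,
  N(u, v) = r_vv · N̂ = 12/sqrt(64*u^2 + 144*v^2 + 1).
Evaluating at (u, v) = (-1, -1/2):
  L = 8*sqrt(101)/101, M = 0, N = 12*sqrt(101)/101.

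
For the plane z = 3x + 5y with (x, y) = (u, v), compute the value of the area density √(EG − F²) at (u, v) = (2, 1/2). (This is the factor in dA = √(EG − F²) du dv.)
√(EG − F²)|_{(2, 1/2)} = sqrt(35)

E = 10, F = 15, G = 26, so EG − F² = 35. Taking the positive square root: √(EG − F²) = sqrt(35). At (u, v) = (2, 1/2): sqrt(35).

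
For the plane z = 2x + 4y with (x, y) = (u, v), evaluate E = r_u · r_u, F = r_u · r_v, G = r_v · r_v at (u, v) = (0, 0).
E = 5;  F = 8;  G = 17

Partials: r_u = (1, 0, 2), r_v = (0, 1, 4). As functions of (u, v):
  E = r_u · r_u = 5,
  F = r_u · r_v = 8,
  G = r_v · r_v = 17.
Evaluating at (u, v) = (0, 0): E = 5, F = 8, G = 17.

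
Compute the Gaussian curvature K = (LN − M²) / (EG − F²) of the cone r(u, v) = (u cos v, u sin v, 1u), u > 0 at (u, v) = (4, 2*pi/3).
K = 0

Coefficients of the first fundamental form: E = 2, F = 0, G = u^2.
Coefficients of the second fundamental form: L = 0, M = 0, N = sqrt(2)*u^2/(2*Abs(u)).
Assemble K = (LN − M²)/(EG − F²) = 0. At (u, v) = (4, 2*pi/3): K = 0.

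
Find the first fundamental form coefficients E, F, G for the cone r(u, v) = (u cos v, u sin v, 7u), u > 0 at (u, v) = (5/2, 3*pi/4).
E = 50;  F = 0;  G = 25/4

Partials: r_u = (cos(v), sin(v), 7), r_v = (-u*sin(v), u*cos(v), 0). As functions of (u, v):
  E = r_u · r_u = 50,
  F = r_u · r_v = 0,
  G = r_v · r_v = u^2.
Evaluating at (u, v) = (5/2, 3*pi/4): E = 50, F = 0, G = 25/4.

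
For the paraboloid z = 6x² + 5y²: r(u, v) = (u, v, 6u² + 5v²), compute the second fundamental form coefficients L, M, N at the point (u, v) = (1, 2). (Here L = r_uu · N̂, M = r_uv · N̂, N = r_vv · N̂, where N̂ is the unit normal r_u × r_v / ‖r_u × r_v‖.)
L = 12*sqrt(545)/545;  M = 0;  N = 2*sqrt(545)/109

Compute the unit normal N̂(u, v) = (-12*u/sqrt(144*u^2 + 100*v^2 + 1), -10*v/sqrt(144*u^2 + 100*v^2 + 1), 1/sqrt(144*u^2 + 100*v^2 + 1)), and the second partials r_uu, r_uv, r_vv. Take dot products:
  L(u, v) = r_uu · N̂ = 12/sqrt(144*u^2 + 100*v^2 + 1),
  M(u, v) = r_uv · N̂ = 0,
  N(u, v) = r_vv · N̂ = 10/sqrt(144*u^2 + 100*v^2 + 1).
Evaluating at (u, v) = (1, 2):
  L = 12*sqrt(545)/545, M = 0, N = 2*sqrt(545)/109.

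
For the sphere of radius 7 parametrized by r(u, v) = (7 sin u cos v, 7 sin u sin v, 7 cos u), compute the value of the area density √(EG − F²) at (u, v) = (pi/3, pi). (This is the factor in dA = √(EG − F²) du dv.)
√(EG − F²)|_{(pi/3, pi)} = 49*sqrt(3)/2

E = 49, F = 0, G = 49*sin(u)^2, so EG − F² = 2401*sin(u)^2. Taking the positive square root: √(EG − F²) = 49*Abs(sin(u)). At (u, v) = (pi/3, pi): 49*sqrt(3)/2.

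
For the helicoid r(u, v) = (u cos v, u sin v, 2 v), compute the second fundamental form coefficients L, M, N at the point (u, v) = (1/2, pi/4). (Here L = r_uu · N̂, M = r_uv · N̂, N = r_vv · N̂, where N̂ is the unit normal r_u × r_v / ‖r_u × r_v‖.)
L = 0;  M = -4*sqrt(17)/17;  N = 0

Compute the unit normal N̂(u, v) = (2*sin(v)/sqrt(u^2 + 4), -2*cos(v)/sqrt(u^2 + 4), u/sqrt(u^2 + 4)), and the second partials r_uu, r_uv, r_vv. Take dot products:
  L(u, v) = r_uu · N̂ = 0,
  M(u, v) = r_uv · N̂ = -2/sqrt(u^2 + 4),
  N(u, v) = r_vv · N̂ = 0.
Evaluating at (u, v) = (1/2, pi/4):
  L = 0, M = -4*sqrt(17)/17, N = 0.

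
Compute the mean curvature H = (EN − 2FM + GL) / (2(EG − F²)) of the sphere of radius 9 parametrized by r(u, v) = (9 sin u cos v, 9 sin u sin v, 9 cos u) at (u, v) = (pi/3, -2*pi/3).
H = -1/9

With E = 81, F = 0, G = 81*sin(u)^2, L = -9*sin(u)/Abs(sin(u)), M = 0, N = -9*sin(u)^3/Abs(sin(u)), assemble
  H = (EN − 2FM + GL) / (2(EG − F²)) = -sin(u)/(9*Abs(sin(u))).
At (u, v) = (pi/3, -2*pi/3): H = -1/9.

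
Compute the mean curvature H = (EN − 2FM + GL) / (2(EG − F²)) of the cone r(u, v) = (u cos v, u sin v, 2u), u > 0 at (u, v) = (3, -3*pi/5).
H = sqrt(5)/15

With E = 5, F = 0, G = u^2, L = 0, M = 0, N = 2*sqrt(5)*u^2/(5*Abs(u)), assemble
  H = (EN − 2FM + GL) / (2(EG − F²)) = sqrt(5)/(5*Abs(u)).
At (u, v) = (3, -3*pi/5): H = sqrt(5)/15.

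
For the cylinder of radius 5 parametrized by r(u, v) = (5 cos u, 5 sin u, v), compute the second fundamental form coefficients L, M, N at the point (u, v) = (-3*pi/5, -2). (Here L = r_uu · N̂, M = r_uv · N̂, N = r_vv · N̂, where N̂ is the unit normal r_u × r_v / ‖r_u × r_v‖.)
L = -5;  M = 0;  N = 0

Compute the unit normal N̂(u, v) = (cos(u), sin(u), 0), and the second partials r_uu, r_uv, r_vv. Take dot products:
  L(u, v) = r_uu · N̂ = -5,
  M(u, v) = r_uv · N̂ = 0,
  N(u, v) = r_vv · N̂ = 0.
Evaluating at (u, v) = (-3*pi/5, -2):
  L = -5, M = 0, N = 0.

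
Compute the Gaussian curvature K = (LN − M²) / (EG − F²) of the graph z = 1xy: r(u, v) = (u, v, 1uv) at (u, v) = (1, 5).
K = -1/729

Coefficients of the first fundamental form: E = v^2 + 1, F = u*v, G = u^2 + 1.
Coefficients of the second fundamental form: L = 0, M = 1/sqrt(u^2 + v^2 + 1), N = 0.
Assemble K = (LN − M²)/(EG − F²) = 1/((u^2*v^2 - (u^2 + 1)*(v^2 + 1))*(u^2 + v^2 + 1)). At (u, v) = (1, 5): K = -1/729.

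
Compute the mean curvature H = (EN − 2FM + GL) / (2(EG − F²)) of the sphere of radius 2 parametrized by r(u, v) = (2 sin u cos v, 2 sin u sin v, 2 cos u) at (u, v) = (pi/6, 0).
H = -1/2

With E = 4, F = 0, G = 4*sin(u)^2, L = -2*sin(u)/Abs(sin(u)), M = 0, N = -2*sin(u)^3/Abs(sin(u)), assemble
  H = (EN − 2FM + GL) / (2(EG − F²)) = -sin(u)/(2*Abs(sin(u))).
At (u, v) = (pi/6, 0): H = -1/2.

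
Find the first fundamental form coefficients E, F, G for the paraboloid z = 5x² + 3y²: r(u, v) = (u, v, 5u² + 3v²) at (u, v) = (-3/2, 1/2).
E = 226;  F = -45;  G = 10

Partials: r_u = (1, 0, 10*u), r_v = (0, 1, 6*v). As functions of (u, v):
  E = r_u · r_u = 100*u^2 + 1,
  F = r_u · r_v = 60*u*v,
  G = r_v · r_v = 36*v^2 + 1.
Evaluating at (u, v) = (-3/2, 1/2): E = 226, F = -45, G = 10.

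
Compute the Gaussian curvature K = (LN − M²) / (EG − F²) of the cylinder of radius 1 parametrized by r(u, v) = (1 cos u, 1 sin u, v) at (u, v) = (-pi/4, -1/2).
K = 0

Coefficients of the first fundamental form: E = 1, F = 0, G = 1.
Coefficients of the second fundamental form: L = -1, M = 0, N = 0.
Assemble K = (LN − M²)/(EG − F²) = 0. At (u, v) = (-pi/4, -1/2): K = 0.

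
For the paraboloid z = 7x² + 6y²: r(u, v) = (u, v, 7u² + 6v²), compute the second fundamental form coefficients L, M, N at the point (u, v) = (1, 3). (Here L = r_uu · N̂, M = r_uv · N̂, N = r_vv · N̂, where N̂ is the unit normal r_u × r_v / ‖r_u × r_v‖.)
L = 14*sqrt(1493)/1493;  M = 0;  N = 12*sqrt(1493)/1493

Compute the unit normal N̂(u, v) = (-14*u/sqrt(196*u^2 + 144*v^2 + 1), -12*v/sqrt(196*u^2 + 144*v^2 + 1), 1/sqrt(196*u^2 + 144*v^2 + 1)), and the second partials r_uu, r_uv, r_vv. Take dot products:
  L(u, v) = r_uu · N̂ = 14/sqrt(196*u^2 + 144*v^2 + 1),
  M(u, v) = r_uv · N̂ = 0,
  N(u, v) = r_vv · N̂ = 12/sqrt(196*u^2 + 144*v^2 + 1).
Evaluating at (u, v) = (1, 3):
  L = 14*sqrt(1493)/1493, M = 0, N = 12*sqrt(1493)/1493.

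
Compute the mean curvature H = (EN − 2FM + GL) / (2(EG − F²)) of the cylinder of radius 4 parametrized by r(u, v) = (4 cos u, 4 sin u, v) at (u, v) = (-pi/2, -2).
H = -1/8

With E = 16, F = 0, G = 1, L = -4, M = 0, N = 0, assemble
  H = (EN − 2FM + GL) / (2(EG − F²)) = -1/8.
At (u, v) = (-pi/2, -2): H = -1/8.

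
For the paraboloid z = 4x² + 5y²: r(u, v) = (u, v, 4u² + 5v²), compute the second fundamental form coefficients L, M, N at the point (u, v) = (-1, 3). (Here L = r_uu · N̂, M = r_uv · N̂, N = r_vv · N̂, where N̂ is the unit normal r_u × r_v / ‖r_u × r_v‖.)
L = 8*sqrt(965)/965;  M = 0;  N = 2*sqrt(965)/193

Compute the unit normal N̂(u, v) = (-8*u/sqrt(64*u^2 + 100*v^2 + 1), -10*v/sqrt(64*u^2 + 100*v^2 + 1), 1/sqrt(64*u^2 + 100*v^2 + 1)), and the second partials r_uu, r_uv, r_vv. Take dot products:
  L(u, v) = r_uu · N̂ = 8/sqrt(64*u^2 + 100*v^2 + 1),
  M(u, v) = r_uv · N̂ = 0,
  N(u, v) = r_vv · N̂ = 10/sqrt(64*u^2 + 100*v^2 + 1).
Evaluating at (u, v) = (-1, 3):
  L = 8*sqrt(965)/965, M = 0, N = 2*sqrt(965)/193.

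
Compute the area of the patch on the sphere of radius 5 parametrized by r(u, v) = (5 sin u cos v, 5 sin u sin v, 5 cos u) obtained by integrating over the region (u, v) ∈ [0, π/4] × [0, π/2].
Area = 25*pi*(2 - sqrt(2))/4

Area = ∫∫ √(EG − F²) du dv with √(EG − F²) = 25*Abs(sin(u)). Integrating over [0, π/4] × [0, π/2] gives 25*pi*(2 - sqrt(2))/4.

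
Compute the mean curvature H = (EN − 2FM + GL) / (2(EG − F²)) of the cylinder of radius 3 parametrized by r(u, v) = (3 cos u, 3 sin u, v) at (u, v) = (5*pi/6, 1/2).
H = -1/6

With E = 9, F = 0, G = 1, L = -3, M = 0, N = 0, assemble
  H = (EN − 2FM + GL) / (2(EG − F²)) = -1/6.
At (u, v) = (5*pi/6, 1/2): H = -1/6.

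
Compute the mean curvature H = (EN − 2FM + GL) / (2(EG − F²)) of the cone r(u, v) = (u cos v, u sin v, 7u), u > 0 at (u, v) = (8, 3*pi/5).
H = 7*sqrt(2)/160

With E = 50, F = 0, G = u^2, L = 0, M = 0, N = 7*sqrt(2)*u^2/(10*Abs(u)), assemble
  H = (EN − 2FM + GL) / (2(EG − F²)) = 7*sqrt(2)/(20*Abs(u)).
At (u, v) = (8, 3*pi/5): H = 7*sqrt(2)/160.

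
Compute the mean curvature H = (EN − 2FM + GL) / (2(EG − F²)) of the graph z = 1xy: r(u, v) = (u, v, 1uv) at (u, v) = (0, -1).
H = 0

With E = v^2 + 1, F = u*v, G = u^2 + 1, L = 0, M = 1/sqrt(u^2 + v^2 + 1), N = 0, assemble
  H = (EN − 2FM + GL) / (2(EG − F²)) = -u*v/(u^2 + v^2 + 1)^(3/2).
At (u, v) = (0, -1): H = 0.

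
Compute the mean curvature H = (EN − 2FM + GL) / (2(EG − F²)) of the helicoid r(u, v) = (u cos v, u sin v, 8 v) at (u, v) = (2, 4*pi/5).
H = 0

With E = 1, F = 0, G = u^2 + 64, L = 0, M = -8/sqrt(u^2 + 64), N = 0, assemble
  H = (EN − 2FM + GL) / (2(EG − F²)) = 0.
At (u, v) = (2, 4*pi/5): H = 0.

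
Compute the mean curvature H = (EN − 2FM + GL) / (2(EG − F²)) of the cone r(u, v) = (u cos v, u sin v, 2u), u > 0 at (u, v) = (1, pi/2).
H = sqrt(5)/5

With E = 5, F = 0, G = u^2, L = 0, M = 0, N = 2*sqrt(5)*u^2/(5*Abs(u)), assemble
  H = (EN − 2FM + GL) / (2(EG − F²)) = sqrt(5)/(5*Abs(u)).
At (u, v) = (1, pi/2): H = sqrt(5)/5.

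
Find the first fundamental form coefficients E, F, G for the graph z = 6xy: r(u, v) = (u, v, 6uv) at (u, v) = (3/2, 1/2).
E = 10;  F = 27;  G = 82

Partials: r_u = (1, 0, 6*v), r_v = (0, 1, 6*u). As functions of (u, v):
  E = r_u · r_u = 36*v^2 + 1,
  F = r_u · r_v = 36*u*v,
  G = r_v · r_v = 36*u^2 + 1.
Evaluating at (u, v) = (3/2, 1/2): E = 10, F = 27, G = 82.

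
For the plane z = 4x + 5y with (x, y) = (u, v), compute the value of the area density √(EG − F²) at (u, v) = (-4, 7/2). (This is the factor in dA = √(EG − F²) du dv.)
√(EG − F²)|_{(-4, 7/2)} = sqrt(42)

E = 17, F = 20, G = 26, so EG − F² = 42. Taking the positive square root: √(EG − F²) = sqrt(42). At (u, v) = (-4, 7/2): sqrt(42).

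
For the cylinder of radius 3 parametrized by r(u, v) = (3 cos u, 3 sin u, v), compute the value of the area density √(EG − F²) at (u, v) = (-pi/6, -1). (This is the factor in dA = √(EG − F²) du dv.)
√(EG − F²)|_{(-pi/6, -1)} = 3

E = 9, F = 0, G = 1, so EG − F² = 9. Taking the positive square root: √(EG − F²) = 3. At (u, v) = (-pi/6, -1): 3.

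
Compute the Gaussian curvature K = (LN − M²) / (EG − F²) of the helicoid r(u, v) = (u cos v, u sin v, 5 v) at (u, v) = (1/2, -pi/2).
K = -400/10201

Coefficients of the first fundamental form: E = 1, F = 0, G = u^2 + 25.
Coefficients of the second fundamental form: L = 0, M = -5/sqrt(u^2 + 25), N = 0.
Assemble K = (LN − M²)/(EG − F²) = -25/(u^2 + 25)^2. At (u, v) = (1/2, -pi/2): K = -400/10201.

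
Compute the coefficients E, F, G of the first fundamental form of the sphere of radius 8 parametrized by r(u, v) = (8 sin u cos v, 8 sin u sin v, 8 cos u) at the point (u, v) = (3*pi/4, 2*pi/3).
E = 64;  F = 0;  G = 32

Partials: r_u = (8*cos(u)*cos(v), 8*sin(v)*cos(u), -8*sin(u)), r_v = (-8*sin(u)*sin(v), 8*sin(u)*cos(v), 0). As functions of (u, v):
  E = r_u · r_u = 64,
  F = r_u · r_v = 0,
  G = r_v · r_v = 64*sin(u)^2.
Evaluating at (u, v) = (3*pi/4, 2*pi/3): E = 64, F = 0, G = 32.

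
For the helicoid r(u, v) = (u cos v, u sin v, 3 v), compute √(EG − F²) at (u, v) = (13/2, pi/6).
√(EG − F²)|_{(13/2, pi/6)} = sqrt(205)/2

E = 1, F = 0, G = u^2 + 9; EG − F² = u^2 + 9; √(EG − F²) = sqrt(u^2 + 9). At the given point: sqrt(205)/2.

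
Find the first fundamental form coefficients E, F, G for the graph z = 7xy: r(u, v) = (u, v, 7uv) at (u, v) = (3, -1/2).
E = 53/4;  F = -147/2;  G = 442

Partials: r_u = (1, 0, 7*v), r_v = (0, 1, 7*u). As functions of (u, v):
  E = r_u · r_u = 49*v^2 + 1,
  F = r_u · r_v = 49*u*v,
  G = r_v · r_v = 49*u^2 + 1.
Evaluating at (u, v) = (3, -1/2): E = 53/4, F = -147/2, G = 442.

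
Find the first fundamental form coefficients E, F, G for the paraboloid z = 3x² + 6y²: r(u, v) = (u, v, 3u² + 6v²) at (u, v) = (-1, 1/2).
E = 37;  F = -36;  G = 37

Partials: r_u = (1, 0, 6*u), r_v = (0, 1, 12*v). As functions of (u, v):
  E = r_u · r_u = 36*u^2 + 1,
  F = r_u · r_v = 72*u*v,
  G = r_v · r_v = 144*v^2 + 1.
Evaluating at (u, v) = (-1, 1/2): E = 37, F = -36, G = 37.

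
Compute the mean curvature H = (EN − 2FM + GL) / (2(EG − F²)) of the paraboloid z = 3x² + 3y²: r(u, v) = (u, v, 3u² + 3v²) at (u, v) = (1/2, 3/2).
H = 276*sqrt(91)/8281

With E = 36*u^2 + 1, F = 36*u*v, G = 36*v^2 + 1, L = 6/sqrt(36*u^2 + 36*v^2 + 1), M = 0, N = 6/sqrt(36*u^2 + 36*v^2 + 1), assemble
  H = (EN − 2FM + GL) / (2(EG − F²)) = 6*(18*u^2 + 18*v^2 + 1)/(36*u^2 + 36*v^2 + 1)^(3/2).
At (u, v) = (1/2, 3/2): H = 276*sqrt(91)/8281.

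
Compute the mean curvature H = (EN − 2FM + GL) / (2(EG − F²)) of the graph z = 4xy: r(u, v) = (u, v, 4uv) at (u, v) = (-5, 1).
H = 320*sqrt(417)/173889

With E = 16*v^2 + 1, F = 16*u*v, G = 16*u^2 + 1, L = 0, M = 4/sqrt(16*u^2 + 16*v^2 + 1), N = 0, assemble
  H = (EN − 2FM + GL) / (2(EG − F²)) = -64*u*v/(16*u^2 + 16*v^2 + 1)^(3/2).
At (u, v) = (-5, 1): H = 320*sqrt(417)/173889.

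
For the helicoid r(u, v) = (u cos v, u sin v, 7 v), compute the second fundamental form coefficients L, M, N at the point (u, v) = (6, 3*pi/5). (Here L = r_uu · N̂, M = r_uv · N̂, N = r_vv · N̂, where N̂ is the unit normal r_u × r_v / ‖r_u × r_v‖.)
L = 0;  M = -7*sqrt(85)/85;  N = 0

Compute the unit normal N̂(u, v) = (7*sin(v)/sqrt(u^2 + 49), -7*cos(v)/sqrt(u^2 + 49), u/sqrt(u^2 + 49)), and the second partials r_uu, r_uv, r_vv. Take dot products:
  L(u, v) = r_uu · N̂ = 0,
  M(u, v) = r_uv · N̂ = -7/sqrt(u^2 + 49),
  N(u, v) = r_vv · N̂ = 0.
Evaluating at (u, v) = (6, 3*pi/5):
  L = 0, M = -7*sqrt(85)/85, N = 0.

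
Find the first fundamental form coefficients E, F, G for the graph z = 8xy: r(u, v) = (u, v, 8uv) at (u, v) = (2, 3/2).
E = 145;  F = 192;  G = 257

Partials: r_u = (1, 0, 8*v), r_v = (0, 1, 8*u). As functions of (u, v):
  E = r_u · r_u = 64*v^2 + 1,
  F = r_u · r_v = 64*u*v,
  G = r_v · r_v = 64*u^2 + 1.
Evaluating at (u, v) = (2, 3/2): E = 145, F = 192, G = 257.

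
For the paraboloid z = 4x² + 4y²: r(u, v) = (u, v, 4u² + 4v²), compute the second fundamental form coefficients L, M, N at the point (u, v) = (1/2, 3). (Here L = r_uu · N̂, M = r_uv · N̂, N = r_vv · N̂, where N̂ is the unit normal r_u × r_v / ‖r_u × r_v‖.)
L = 8*sqrt(593)/593;  M = 0;  N = 8*sqrt(593)/593

Compute the unit normal N̂(u, v) = (-8*u/sqrt(64*u^2 + 64*v^2 + 1), -8*v/sqrt(64*u^2 + 64*v^2 + 1), 1/sqrt(64*u^2 + 64*v^2 + 1)), and the second partials r_uu, r_uv, r_vv. Take dot products:
  L(u, v) = r_uu · N̂ = 8/sqrt(64*u^2 + 64*v^2 + 1),
  M(u, v) = r_uv · N̂ = 0,
  N(u, v) = r_vv · N̂ = 8/sqrt(64*u^2 + 64*v^2 + 1).
Evaluating at (u, v) = (1/2, 3):
  L = 8*sqrt(593)/593, M = 0, N = 8*sqrt(593)/593.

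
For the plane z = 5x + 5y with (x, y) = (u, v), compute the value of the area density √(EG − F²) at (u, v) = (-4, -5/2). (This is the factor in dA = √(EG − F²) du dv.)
√(EG − F²)|_{(-4, -5/2)} = sqrt(51)

E = 26, F = 25, G = 26, so EG − F² = 51. Taking the positive square root: √(EG − F²) = sqrt(51). At (u, v) = (-4, -5/2): sqrt(51).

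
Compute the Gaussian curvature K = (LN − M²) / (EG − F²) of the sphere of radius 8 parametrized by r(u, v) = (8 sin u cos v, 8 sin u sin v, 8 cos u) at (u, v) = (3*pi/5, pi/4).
K = 1/64

Coefficients of the first fundamental form: E = 64, F = 0, G = 64*sin(u)^2.
Coefficients of the second fundamental form: L = -8*sin(u)/Abs(sin(u)), M = 0, N = -8*sin(u)^3/Abs(sin(u)).
Assemble K = (LN − M²)/(EG − F²) = 1/64. At (u, v) = (3*pi/5, pi/4): K = 1/64.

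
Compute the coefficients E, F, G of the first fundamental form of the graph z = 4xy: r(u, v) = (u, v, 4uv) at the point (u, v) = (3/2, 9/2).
E = 325;  F = 108;  G = 37

Partials: r_u = (1, 0, 4*v), r_v = (0, 1, 4*u). As functions of (u, v):
  E = r_u · r_u = 16*v^2 + 1,
  F = r_u · r_v = 16*u*v,
  G = r_v · r_v = 16*u^2 + 1.
Evaluating at (u, v) = (3/2, 9/2): E = 325, F = 108, G = 37.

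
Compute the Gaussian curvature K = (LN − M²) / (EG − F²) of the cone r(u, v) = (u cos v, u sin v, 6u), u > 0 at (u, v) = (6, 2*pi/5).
K = 0

Coefficients of the first fundamental form: E = 37, F = 0, G = u^2.
Coefficients of the second fundamental form: L = 0, M = 0, N = 6*sqrt(37)*u^2/(37*Abs(u)).
Assemble K = (LN − M²)/(EG − F²) = 0. At (u, v) = (6, 2*pi/5): K = 0.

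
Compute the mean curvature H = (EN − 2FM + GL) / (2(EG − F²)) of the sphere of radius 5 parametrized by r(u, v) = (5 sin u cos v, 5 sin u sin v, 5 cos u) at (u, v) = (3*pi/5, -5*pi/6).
H = -1/5

With E = 25, F = 0, G = 25*sin(u)^2, L = -5*sin(u)/Abs(sin(u)), M = 0, N = -5*sin(u)^3/Abs(sin(u)), assemble
  H = (EN − 2FM + GL) / (2(EG − F²)) = -sin(u)/(5*Abs(sin(u))).
At (u, v) = (3*pi/5, -5*pi/6): H = -1/5.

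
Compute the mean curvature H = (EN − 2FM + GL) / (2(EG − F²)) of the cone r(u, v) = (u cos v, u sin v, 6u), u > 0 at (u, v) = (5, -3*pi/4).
H = 3*sqrt(37)/185

With E = 37, F = 0, G = u^2, L = 0, M = 0, N = 6*sqrt(37)*u^2/(37*Abs(u)), assemble
  H = (EN − 2FM + GL) / (2(EG − F²)) = 3*sqrt(37)/(37*Abs(u)).
At (u, v) = (5, -3*pi/4): H = 3*sqrt(37)/185.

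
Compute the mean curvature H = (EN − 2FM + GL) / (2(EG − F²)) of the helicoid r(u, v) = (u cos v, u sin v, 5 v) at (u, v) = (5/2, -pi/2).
H = 0

With E = 1, F = 0, G = u^2 + 25, L = 0, M = -5/sqrt(u^2 + 25), N = 0, assemble
  H = (EN − 2FM + GL) / (2(EG − F²)) = 0.
At (u, v) = (5/2, -pi/2): H = 0.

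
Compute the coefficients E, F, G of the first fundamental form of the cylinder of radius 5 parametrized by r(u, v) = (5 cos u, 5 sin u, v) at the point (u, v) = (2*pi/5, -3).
E = 25;  F = 0;  G = 1

Partials: r_u = (-5*sin(u), 5*cos(u), 0), r_v = (0, 0, 1). As functions of (u, v):
  E = r_u · r_u = 25,
  F = r_u · r_v = 0,
  G = r_v · r_v = 1.
Evaluating at (u, v) = (2*pi/5, -3): E = 25, F = 0, G = 1.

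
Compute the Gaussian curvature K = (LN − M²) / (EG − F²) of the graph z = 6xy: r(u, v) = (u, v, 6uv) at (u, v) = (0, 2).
K = -36/21025

Coefficients of the first fundamental form: E = 36*v^2 + 1, F = 36*u*v, G = 36*u^2 + 1.
Coefficients of the second fundamental form: L = 0, M = 6/sqrt(36*u^2 + 36*v^2 + 1), N = 0.
Assemble K = (LN − M²)/(EG − F²) = -36/(1296*u^4 + 2592*u^2*v^2 + 72*u^2 + 1296*v^4 + 72*v^2 + 1). At (u, v) = (0, 2): K = -36/21025.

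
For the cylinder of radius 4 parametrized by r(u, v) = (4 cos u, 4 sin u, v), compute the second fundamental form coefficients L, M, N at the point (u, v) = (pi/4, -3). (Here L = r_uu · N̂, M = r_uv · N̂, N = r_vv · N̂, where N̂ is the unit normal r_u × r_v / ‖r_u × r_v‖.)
L = -4;  M = 0;  N = 0

Compute the unit normal N̂(u, v) = (cos(u), sin(u), 0), and the second partials r_uu, r_uv, r_vv. Take dot products:
  L(u, v) = r_uu · N̂ = -4,
  M(u, v) = r_uv · N̂ = 0,
  N(u, v) = r_vv · N̂ = 0.
Evaluating at (u, v) = (pi/4, -3):
  L = -4, M = 0, N = 0.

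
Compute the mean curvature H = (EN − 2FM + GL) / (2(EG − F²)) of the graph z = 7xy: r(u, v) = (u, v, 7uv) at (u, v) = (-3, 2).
H = 1029*sqrt(638)/203522

With E = 49*v^2 + 1, F = 49*u*v, G = 49*u^2 + 1, L = 0, M = 7/sqrt(49*u^2 + 49*v^2 + 1), N = 0, assemble
  H = (EN − 2FM + GL) / (2(EG − F²)) = -343*u*v/(49*u^2 + 49*v^2 + 1)^(3/2).
At (u, v) = (-3, 2): H = 1029*sqrt(638)/203522.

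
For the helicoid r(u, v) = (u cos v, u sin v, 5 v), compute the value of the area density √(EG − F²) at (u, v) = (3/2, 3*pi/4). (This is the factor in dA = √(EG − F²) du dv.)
√(EG − F²)|_{(3/2, 3*pi/4)} = sqrt(109)/2

E = 1, F = 0, G = u^2 + 25, so EG − F² = u^2 + 25. Taking the positive square root: √(EG − F²) = sqrt(u^2 + 25). At (u, v) = (3/2, 3*pi/4): sqrt(109)/2.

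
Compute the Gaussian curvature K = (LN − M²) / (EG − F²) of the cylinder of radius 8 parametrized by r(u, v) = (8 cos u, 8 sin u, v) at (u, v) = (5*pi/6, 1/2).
K = 0

Coefficients of the first fundamental form: E = 64, F = 0, G = 1.
Coefficients of the second fundamental form: L = -8, M = 0, N = 0.
Assemble K = (LN − M²)/(EG − F²) = 0. At (u, v) = (5*pi/6, 1/2): K = 0.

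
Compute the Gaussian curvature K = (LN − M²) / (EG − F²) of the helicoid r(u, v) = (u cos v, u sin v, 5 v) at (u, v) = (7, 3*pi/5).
K = -25/5476

Coefficients of the first fundamental form: E = 1, F = 0, G = u^2 + 25.
Coefficients of the second fundamental form: L = 0, M = -5/sqrt(u^2 + 25), N = 0.
Assemble K = (LN − M²)/(EG − F²) = -25/(u^2 + 25)^2. At (u, v) = (7, 3*pi/5): K = -25/5476.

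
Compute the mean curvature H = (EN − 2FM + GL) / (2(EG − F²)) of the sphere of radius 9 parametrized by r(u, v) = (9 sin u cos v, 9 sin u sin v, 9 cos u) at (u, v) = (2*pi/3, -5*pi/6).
H = -1/9

With E = 81, F = 0, G = 81*sin(u)^2, L = -9*sin(u)/Abs(sin(u)), M = 0, N = -9*sin(u)^3/Abs(sin(u)), assemble
  H = (EN − 2FM + GL) / (2(EG − F²)) = -sin(u)/(9*Abs(sin(u))).
At (u, v) = (2*pi/3, -5*pi/6): H = -1/9.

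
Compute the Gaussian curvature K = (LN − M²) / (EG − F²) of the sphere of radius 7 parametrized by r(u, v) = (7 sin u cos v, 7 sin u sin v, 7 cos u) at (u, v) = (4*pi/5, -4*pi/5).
K = 1/49

Coefficients of the first fundamental form: E = 49, F = 0, G = 49*sin(u)^2.
Coefficients of the second fundamental form: L = -7*sin(u)/Abs(sin(u)), M = 0, N = -7*sin(u)^3/Abs(sin(u)).
Assemble K = (LN − M²)/(EG − F²) = 1/49. At (u, v) = (4*pi/5, -4*pi/5): K = 1/49.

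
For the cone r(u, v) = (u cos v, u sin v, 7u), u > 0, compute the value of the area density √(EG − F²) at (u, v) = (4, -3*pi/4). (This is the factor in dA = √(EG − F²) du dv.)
√(EG − F²)|_{(4, -3*pi/4)} = 20*sqrt(2)

E = 50, F = 0, G = u^2, so EG − F² = 50*u^2. Taking the positive square root: √(EG − F²) = 5*sqrt(2)*Abs(u). At (u, v) = (4, -3*pi/4): 20*sqrt(2).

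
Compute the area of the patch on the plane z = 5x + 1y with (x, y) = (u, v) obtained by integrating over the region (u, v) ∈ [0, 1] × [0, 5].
Area = 15*sqrt(3)

Area = ∫∫ √(EG − F²) du dv with √(EG − F²) = 3*sqrt(3). Integrating over [0, 1] × [0, 5] gives 15*sqrt(3).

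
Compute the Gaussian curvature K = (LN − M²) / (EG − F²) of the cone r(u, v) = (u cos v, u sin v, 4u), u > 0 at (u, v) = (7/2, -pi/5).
K = 0

Coefficients of the first fundamental form: E = 17, F = 0, G = u^2.
Coefficients of the second fundamental form: L = 0, M = 0, N = 4*sqrt(17)*u^2/(17*Abs(u)).
Assemble K = (LN − M²)/(EG − F²) = 0. At (u, v) = (7/2, -pi/5): K = 0.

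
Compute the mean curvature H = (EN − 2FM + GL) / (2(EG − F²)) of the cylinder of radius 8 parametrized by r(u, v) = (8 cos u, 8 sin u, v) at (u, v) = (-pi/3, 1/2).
H = -1/16

With E = 64, F = 0, G = 1, L = -8, M = 0, N = 0, assemble
  H = (EN − 2FM + GL) / (2(EG − F²)) = -1/16.
At (u, v) = (-pi/3, 1/2): H = -1/16.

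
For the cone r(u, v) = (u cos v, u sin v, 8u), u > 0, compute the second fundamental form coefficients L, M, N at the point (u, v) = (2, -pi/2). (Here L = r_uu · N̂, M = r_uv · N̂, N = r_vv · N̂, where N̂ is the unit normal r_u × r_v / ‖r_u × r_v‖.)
L = 0;  M = 0;  N = 16*sqrt(65)/65

Compute the unit normal N̂(u, v) = (-8*sqrt(65)*u*cos(v)/(65*Abs(u)), -8*sqrt(65)*u*sin(v)/(65*Abs(u)), sqrt(65)*u/(65*Abs(u))), and the second partials r_uu, r_uv, r_vv. Take dot products:
  L(u, v) = r_uu · N̂ = 0,
  M(u, v) = r_uv · N̂ = 0,
  N(u, v) = r_vv · N̂ = 8*sqrt(65)*u^2/(65*Abs(u)).
Evaluating at (u, v) = (2, -pi/2):
  L = 0, M = 0, N = 16*sqrt(65)/65.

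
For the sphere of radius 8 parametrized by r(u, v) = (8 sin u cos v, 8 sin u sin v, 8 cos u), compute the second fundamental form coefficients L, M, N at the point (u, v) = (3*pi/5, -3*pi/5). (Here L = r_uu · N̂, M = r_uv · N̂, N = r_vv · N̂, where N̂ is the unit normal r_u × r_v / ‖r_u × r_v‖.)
L = -8;  M = 0;  N = -5 - sqrt(5)

Compute the unit normal N̂(u, v) = (sin(u)^2*cos(v)/Abs(sin(u)), sin(u)^2*sin(v)/Abs(sin(u)), sin(2*u)/(2*Abs(sin(u)))), and the second partials r_uu, r_uv, r_vv. Take dot products:
  L(u, v) = r_uu · N̂ = -8*sin(u)/Abs(sin(u)),
  M(u, v) = r_uv · N̂ = 0,
  N(u, v) = r_vv · N̂ = -8*sin(u)^3/Abs(sin(u)).
Evaluating at (u, v) = (3*pi/5, -3*pi/5):
  L = -8, M = 0, N = -5 - sqrt(5).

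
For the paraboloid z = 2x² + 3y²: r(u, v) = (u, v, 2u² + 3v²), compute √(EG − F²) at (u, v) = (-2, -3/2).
√(EG − F²)|_{(-2, -3/2)} = sqrt(146)

E = 16*u^2 + 1, F = 24*u*v, G = 36*v^2 + 1; EG − F² = 16*u^2 + 36*v^2 + 1; √(EG − F²) = sqrt(16*u^2 + 36*v^2 + 1). At the given point: sqrt(146).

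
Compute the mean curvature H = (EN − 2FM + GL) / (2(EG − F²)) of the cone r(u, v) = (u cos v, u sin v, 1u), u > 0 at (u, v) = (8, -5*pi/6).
H = sqrt(2)/32

With E = 2, F = 0, G = u^2, L = 0, M = 0, N = sqrt(2)*u^2/(2*Abs(u)), assemble
  H = (EN − 2FM + GL) / (2(EG − F²)) = sqrt(2)/(4*Abs(u)).
At (u, v) = (8, -5*pi/6): H = sqrt(2)/32.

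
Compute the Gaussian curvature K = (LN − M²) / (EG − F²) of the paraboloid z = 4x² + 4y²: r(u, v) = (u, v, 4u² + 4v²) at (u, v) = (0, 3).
K = 64/332929

Coefficients of the first fundamental form: E = 64*u^2 + 1, F = 64*u*v, G = 64*v^2 + 1.
Coefficients of the second fundamental form: L = 8/sqrt(64*u^2 + 64*v^2 + 1), M = 0, N = 8/sqrt(64*u^2 + 64*v^2 + 1).
Assemble K = (LN − M²)/(EG − F²) = 64/(4096*u^4 + 8192*u^2*v^2 + 128*u^2 + 4096*v^4 + 128*v^2 + 1). At (u, v) = (0, 3): K = 64/332929.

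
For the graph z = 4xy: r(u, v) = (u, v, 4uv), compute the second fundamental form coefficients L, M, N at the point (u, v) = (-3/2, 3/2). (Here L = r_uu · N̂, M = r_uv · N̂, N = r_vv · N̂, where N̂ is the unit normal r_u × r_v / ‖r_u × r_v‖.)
L = 0;  M = 4*sqrt(73)/73;  N = 0

Compute the unit normal N̂(u, v) = (-4*v/sqrt(16*u^2 + 16*v^2 + 1), -4*u/sqrt(16*u^2 + 16*v^2 + 1), 1/sqrt(16*u^2 + 16*v^2 + 1)), and the second partials r_uu, r_uv, r_vv. Take dot products:
  L(u, v) = r_uu · N̂ = 0,
  M(u, v) = r_uv · N̂ = 4/sqrt(16*u^2 + 16*v^2 + 1),
  N(u, v) = r_vv · N̂ = 0.
Evaluating at (u, v) = (-3/2, 3/2):
  L = 0, M = 4*sqrt(73)/73, N = 0.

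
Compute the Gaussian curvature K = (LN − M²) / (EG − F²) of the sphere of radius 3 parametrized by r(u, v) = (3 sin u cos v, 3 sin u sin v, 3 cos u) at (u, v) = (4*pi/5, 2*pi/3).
K = 1/9

Coefficients of the first fundamental form: E = 9, F = 0, G = 9*sin(u)^2.
Coefficients of the second fundamental form: L = -3*sin(u)/Abs(sin(u)), M = 0, N = -3*sin(u)^3/Abs(sin(u)).
Assemble K = (LN − M²)/(EG − F²) = 1/9. At (u, v) = (4*pi/5, 2*pi/3): K = 1/9.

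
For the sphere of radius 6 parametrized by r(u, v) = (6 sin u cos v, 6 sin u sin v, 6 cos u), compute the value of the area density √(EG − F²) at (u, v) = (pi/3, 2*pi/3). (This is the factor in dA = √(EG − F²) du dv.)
√(EG − F²)|_{(pi/3, 2*pi/3)} = 18*sqrt(3)

E = 36, F = 0, G = 36*sin(u)^2, so EG − F² = 1296*sin(u)^2. Taking the positive square root: √(EG − F²) = 36*Abs(sin(u)). At (u, v) = (pi/3, 2*pi/3): 18*sqrt(3).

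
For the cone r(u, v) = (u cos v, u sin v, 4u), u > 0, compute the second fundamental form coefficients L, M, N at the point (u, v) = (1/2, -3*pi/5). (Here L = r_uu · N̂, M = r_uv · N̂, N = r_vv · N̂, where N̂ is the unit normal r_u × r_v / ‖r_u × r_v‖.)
L = 0;  M = 0;  N = 2*sqrt(17)/17

Compute the unit normal N̂(u, v) = (-4*sqrt(17)*u*cos(v)/(17*Abs(u)), -4*sqrt(17)*u*sin(v)/(17*Abs(u)), sqrt(17)*u/(17*Abs(u))), and the second partials r_uu, r_uv, r_vv. Take dot products:
  L(u, v) = r_uu · N̂ = 0,
  M(u, v) = r_uv · N̂ = 0,
  N(u, v) = r_vv · N̂ = 4*sqrt(17)*u^2/(17*Abs(u)).
Evaluating at (u, v) = (1/2, -3*pi/5):
  L = 0, M = 0, N = 2*sqrt(17)/17.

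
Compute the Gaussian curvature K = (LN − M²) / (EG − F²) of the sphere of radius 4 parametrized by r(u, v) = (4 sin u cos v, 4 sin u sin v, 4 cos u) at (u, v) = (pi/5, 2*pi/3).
K = 1/16

Coefficients of the first fundamental form: E = 16, F = 0, G = 16*sin(u)^2.
Coefficients of the second fundamental form: L = -4*sin(u)/Abs(sin(u)), M = 0, N = -4*sin(u)^3/Abs(sin(u)).
Assemble K = (LN − M²)/(EG − F²) = 1/16. At (u, v) = (pi/5, 2*pi/3): K = 1/16.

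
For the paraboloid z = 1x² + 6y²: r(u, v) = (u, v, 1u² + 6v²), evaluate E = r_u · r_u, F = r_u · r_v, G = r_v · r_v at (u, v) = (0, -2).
E = 1;  F = 0;  G = 577

Partials: r_u = (1, 0, 2*u), r_v = (0, 1, 12*v). As functions of (u, v):
  E = r_u · r_u = 4*u^2 + 1,
  F = r_u · r_v = 24*u*v,
  G = r_v · r_v = 144*v^2 + 1.
Evaluating at (u, v) = (0, -2): E = 1, F = 0, G = 577.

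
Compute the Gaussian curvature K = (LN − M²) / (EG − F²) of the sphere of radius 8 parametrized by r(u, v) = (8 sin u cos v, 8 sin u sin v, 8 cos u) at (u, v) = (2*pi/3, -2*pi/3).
K = 1/64

Coefficients of the first fundamental form: E = 64, F = 0, G = 64*sin(u)^2.
Coefficients of the second fundamental form: L = -8*sin(u)/Abs(sin(u)), M = 0, N = -8*sin(u)^3/Abs(sin(u)).
Assemble K = (LN − M²)/(EG − F²) = 1/64. At (u, v) = (2*pi/3, -2*pi/3): K = 1/64.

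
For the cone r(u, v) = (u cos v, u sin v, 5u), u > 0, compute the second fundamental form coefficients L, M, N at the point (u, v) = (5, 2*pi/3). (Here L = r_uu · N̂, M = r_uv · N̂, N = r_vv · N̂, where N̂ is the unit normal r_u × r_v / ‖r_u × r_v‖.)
L = 0;  M = 0;  N = 25*sqrt(26)/26

Compute the unit normal N̂(u, v) = (-5*sqrt(26)*u*cos(v)/(26*Abs(u)), -5*sqrt(26)*u*sin(v)/(26*Abs(u)), sqrt(26)*u/(26*Abs(u))), and the second partials r_uu, r_uv, r_vv. Take dot products:
  L(u, v) = r_uu · N̂ = 0,
  M(u, v) = r_uv · N̂ = 0,
  N(u, v) = r_vv · N̂ = 5*sqrt(26)*u^2/(26*Abs(u)).
Evaluating at (u, v) = (5, 2*pi/3):
  L = 0, M = 0, N = 25*sqrt(26)/26.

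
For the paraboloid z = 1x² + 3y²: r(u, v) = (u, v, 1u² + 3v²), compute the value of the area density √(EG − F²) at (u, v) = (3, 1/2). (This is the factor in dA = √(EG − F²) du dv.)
√(EG − F²)|_{(3, 1/2)} = sqrt(46)

E = 4*u^2 + 1, F = 12*u*v, G = 36*v^2 + 1, so EG − F² = 4*u^2 + 36*v^2 + 1. Taking the positive square root: √(EG − F²) = sqrt(4*u^2 + 36*v^2 + 1). At (u, v) = (3, 1/2): sqrt(46).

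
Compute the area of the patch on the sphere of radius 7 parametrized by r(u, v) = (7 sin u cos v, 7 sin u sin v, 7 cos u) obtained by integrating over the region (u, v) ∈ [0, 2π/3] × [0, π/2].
Area = 147*pi/4

Area = ∫∫ √(EG − F²) du dv with √(EG − F²) = 49*Abs(sin(u)). Integrating over [0, 2π/3] × [0, π/2] gives 147*pi/4.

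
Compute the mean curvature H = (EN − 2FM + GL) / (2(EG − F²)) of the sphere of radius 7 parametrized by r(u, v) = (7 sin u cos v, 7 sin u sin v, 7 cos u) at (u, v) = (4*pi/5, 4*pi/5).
H = -1/7

With E = 49, F = 0, G = 49*sin(u)^2, L = -7*sin(u)/Abs(sin(u)), M = 0, N = -7*sin(u)^3/Abs(sin(u)), assemble
  H = (EN − 2FM + GL) / (2(EG − F²)) = -sin(u)/(7*Abs(sin(u))).
At (u, v) = (4*pi/5, 4*pi/5): H = -1/7.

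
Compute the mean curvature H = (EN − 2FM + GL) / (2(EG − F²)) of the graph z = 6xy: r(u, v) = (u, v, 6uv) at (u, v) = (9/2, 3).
H = -729*sqrt(1054)/277729

With E = 36*v^2 + 1, F = 36*u*v, G = 36*u^2 + 1, L = 0, M = 6/sqrt(36*u^2 + 36*v^2 + 1), N = 0, assemble
  H = (EN − 2FM + GL) / (2(EG − F²)) = -216*u*v/(36*u^2 + 36*v^2 + 1)^(3/2).
At (u, v) = (9/2, 3): H = -729*sqrt(1054)/277729.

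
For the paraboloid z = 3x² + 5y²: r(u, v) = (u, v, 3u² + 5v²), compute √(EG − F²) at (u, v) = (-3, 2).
√(EG − F²)|_{(-3, 2)} = 5*sqrt(29)

E = 36*u^2 + 1, F = 60*u*v, G = 100*v^2 + 1; EG − F² = 36*u^2 + 100*v^2 + 1; √(EG − F²) = sqrt(36*u^2 + 100*v^2 + 1). At the given point: 5*sqrt(29).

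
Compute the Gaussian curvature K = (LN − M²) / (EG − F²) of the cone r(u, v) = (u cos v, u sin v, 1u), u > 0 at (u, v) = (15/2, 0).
K = 0

Coefficients of the first fundamental form: E = 2, F = 0, G = u^2.
Coefficients of the second fundamental form: L = 0, M = 0, N = sqrt(2)*u^2/(2*Abs(u)).
Assemble K = (LN − M²)/(EG − F²) = 0. At (u, v) = (15/2, 0): K = 0.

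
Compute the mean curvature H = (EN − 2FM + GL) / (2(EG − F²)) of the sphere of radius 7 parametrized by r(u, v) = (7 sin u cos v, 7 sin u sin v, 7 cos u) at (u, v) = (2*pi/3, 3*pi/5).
H = -1/7

With E = 49, F = 0, G = 49*sin(u)^2, L = -7*sin(u)/Abs(sin(u)), M = 0, N = -7*sin(u)^3/Abs(sin(u)), assemble
  H = (EN − 2FM + GL) / (2(EG − F²)) = -sin(u)/(7*Abs(sin(u))).
At (u, v) = (2*pi/3, 3*pi/5): H = -1/7.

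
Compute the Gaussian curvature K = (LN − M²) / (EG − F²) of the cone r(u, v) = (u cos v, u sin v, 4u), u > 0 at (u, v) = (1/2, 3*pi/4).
K = 0

Coefficients of the first fundamental form: E = 17, F = 0, G = u^2.
Coefficients of the second fundamental form: L = 0, M = 0, N = 4*sqrt(17)*u^2/(17*Abs(u)).
Assemble K = (LN − M²)/(EG − F²) = 0. At (u, v) = (1/2, 3*pi/4): K = 0.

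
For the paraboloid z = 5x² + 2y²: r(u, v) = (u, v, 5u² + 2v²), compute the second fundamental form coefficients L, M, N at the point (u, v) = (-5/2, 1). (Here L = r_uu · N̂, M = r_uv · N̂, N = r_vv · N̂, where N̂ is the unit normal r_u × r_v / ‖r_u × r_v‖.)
L = 5*sqrt(642)/321;  M = 0;  N = 2*sqrt(642)/321

Compute the unit normal N̂(u, v) = (-10*u/sqrt(100*u^2 + 16*v^2 + 1), -4*v/sqrt(100*u^2 + 16*v^2 + 1), 1/sqrt(100*u^2 + 16*v^2 + 1)), and the second partials r_uu, r_uv, r_vv. Take dot products:
  L(u, v) = r_uu · N̂ = 10/sqrt(100*u^2 + 16*v^2 + 1),
  M(u, v) = r_uv · N̂ = 0,
  N(u, v) = r_vv · N̂ = 4/sqrt(100*u^2 + 16*v^2 + 1).
Evaluating at (u, v) = (-5/2, 1):
  L = 5*sqrt(642)/321, M = 0, N = 2*sqrt(642)/321.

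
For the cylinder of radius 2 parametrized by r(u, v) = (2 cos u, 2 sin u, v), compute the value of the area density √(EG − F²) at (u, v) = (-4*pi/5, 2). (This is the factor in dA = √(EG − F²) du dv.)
√(EG − F²)|_{(-4*pi/5, 2)} = 2

E = 4, F = 0, G = 1, so EG − F² = 4. Taking the positive square root: √(EG − F²) = 2. At (u, v) = (-4*pi/5, 2): 2.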